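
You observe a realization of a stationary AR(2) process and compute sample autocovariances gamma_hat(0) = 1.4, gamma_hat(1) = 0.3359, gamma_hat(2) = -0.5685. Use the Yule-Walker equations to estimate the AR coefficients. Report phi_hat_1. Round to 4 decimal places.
\hat\phi_{1} = 0.3580

The Yule-Walker equations for an AR(p) process read, in matrix form,
  Gamma_p phi = r_p,   with   (Gamma_p)_{ij} = gamma(|i - j|),
                       (r_p)_i = gamma(i),   i,j = 1..p.
Substitute the sample gammas (Toeplitz matrix and right-hand side of size 2):
  Gamma_p = [[1.4, 0.3359], [0.3359, 1.4]]
  r_p     = [0.3359, -0.5685]
Written out:
  1.4 phi_1 + 0.3359 phi_2 = 0.3359
  0.3359 phi_1 + 1.4 phi_2 = -0.5685
Solve by Cramer's rule:
  det = gamma(0)^2 - gamma(1)^2 = (1.4)^2 - (0.3359)^2 = 1.96 - 0.11282881 = 1.84717119
  phi_hat_1 = [gamma(1) gamma(0) - gamma(1) gamma(2)] / det = [(0.3359)(1.4) - (0.3359)(-0.5685)] / 1.84717119 = 0.66121915 / 1.84717119 = 0.358
  phi_hat_2 = [gamma(0) gamma(2) - gamma(1)^2] / det = [(1.4)(-0.5685) - (0.3359)^2] / 1.84717119 = -0.90872881 / 1.84717119 = -0.492
So phi_hat = [0.3580, -0.4920].
Therefore phi_hat_1 = 0.3580.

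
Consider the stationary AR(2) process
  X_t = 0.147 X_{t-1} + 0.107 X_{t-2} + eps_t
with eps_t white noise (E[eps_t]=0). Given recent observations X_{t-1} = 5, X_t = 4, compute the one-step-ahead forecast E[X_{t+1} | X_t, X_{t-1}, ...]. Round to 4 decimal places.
E[X_{t+1} \mid \mathcal F_t] = 1.1230

For an AR(p) model X_t = c + sum_i phi_i X_{t-i} + eps_t, the
one-step-ahead conditional mean is
  E[X_{t+1} | X_t, ...] = c + sum_i phi_i X_{t+1-i}.
Substitute known values:
  E[X_{t+1} | ...] = (0.147) * (4) + (0.107) * (5)
                   = 1.1230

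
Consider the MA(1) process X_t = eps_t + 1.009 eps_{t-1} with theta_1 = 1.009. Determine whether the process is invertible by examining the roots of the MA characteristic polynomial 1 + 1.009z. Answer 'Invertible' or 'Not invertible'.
\text{Not invertible}

The MA(q) characteristic polynomial is P(z) = 1 + 1.009z.
Invertibility requires all roots to lie outside the unit circle, i.e. |z| > 1 for every root.
This is linear in z: 1 + (1.009) z = 0  =>  z = -1/(1.009) = -0.99108,  |z| = 0.99108.
Moduli of all roots: 0.9911.
All moduli strictly greater than 1? No.
Verdict: Not invertible.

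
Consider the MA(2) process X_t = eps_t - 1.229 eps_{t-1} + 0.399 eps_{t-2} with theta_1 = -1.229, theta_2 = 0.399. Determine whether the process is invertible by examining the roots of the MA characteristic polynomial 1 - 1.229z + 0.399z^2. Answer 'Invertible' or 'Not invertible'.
\text{Invertible}

The MA(q) characteristic polynomial is P(z) = 1 - 1.229z + 0.399z^2.
Invertibility requires all roots to lie outside the unit circle, i.e. |z| > 1 for every root.
Set 1 + (-1.229) z + (0.399) z^2 = 0, i.e. a z^2 + b z + c = 0 with a = 0.399, b = -1.229, c = 1.
Discriminant D = b^2 - 4ac = (-1.229)^2 - 4*(0.399)*1 = 1.510441 - (1.596) = -0.085559.
D < 0, so the roots are the complex-conjugate pair z = (-b +/- i sqrt(-D)) / (2a) = 1.5401 +/- 0.3665i.
For a conjugate pair |z|^2 = z * conj(z) = (product of roots) = c/a = 1/(0.399) = 2.506266, so |z| = sqrt(2.506266) = 1.5831 for both roots.
Moduli of all roots: 1.5831, 1.5831.
All moduli strictly greater than 1? Yes.
Verdict: Invertible.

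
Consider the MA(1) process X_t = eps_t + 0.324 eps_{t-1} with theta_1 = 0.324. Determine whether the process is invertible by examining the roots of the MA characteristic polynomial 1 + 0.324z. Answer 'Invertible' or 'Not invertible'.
\text{Invertible}

The MA(q) characteristic polynomial is P(z) = 1 + 0.324z.
Invertibility requires all roots to lie outside the unit circle, i.e. |z| > 1 for every root.
This is linear in z: 1 + (0.324) z = 0  =>  z = -1/(0.324) = -3.08642,  |z| = 3.08642.
Moduli of all roots: 3.0864.
All moduli strictly greater than 1? Yes.
Verdict: Invertible.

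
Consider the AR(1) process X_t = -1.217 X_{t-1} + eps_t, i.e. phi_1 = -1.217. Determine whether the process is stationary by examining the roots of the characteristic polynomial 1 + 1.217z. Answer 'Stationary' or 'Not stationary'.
\text{Not stationary}

The AR(p) characteristic polynomial is P(z) = 1 + 1.217z.
Stationarity requires all roots to lie outside the unit circle, i.e. |z| > 1 for every root.
This is linear in z: 1 + (1.217) z = 0  =>  z = -1/(1.217) = -0.821693,  |z| = 0.821693.
Moduli of all roots: 0.8217.
All moduli strictly greater than 1? No.
Verdict: Not stationary.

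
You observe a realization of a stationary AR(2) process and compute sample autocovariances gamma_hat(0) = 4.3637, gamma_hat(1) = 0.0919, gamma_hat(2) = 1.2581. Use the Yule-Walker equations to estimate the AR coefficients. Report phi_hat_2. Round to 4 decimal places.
\hat\phi_{2} = 0.2880

The Yule-Walker equations for an AR(p) process read, in matrix form,
  Gamma_p phi = r_p,   with   (Gamma_p)_{ij} = gamma(|i - j|),
                       (r_p)_i = gamma(i),   i,j = 1..p.
Substitute the sample gammas (Toeplitz matrix and right-hand side of size 2):
  Gamma_p = [[4.3637, 0.0919], [0.0919, 4.3637]]
  r_p     = [0.0919, 1.2581]
Written out:
  4.3637 phi_1 + 0.0919 phi_2 = 0.0919
  0.0919 phi_1 + 4.3637 phi_2 = 1.2581
Solve by Cramer's rule:
  det = gamma(0)^2 - gamma(1)^2 = (4.3637)^2 - (0.0919)^2 = 19.04187769 - 0.00844561 = 19.03343208
  phi_hat_1 = [gamma(1) gamma(0) - gamma(1) gamma(2)] / det = [(0.0919)(4.3637) - (0.0919)(1.2581)] / 19.03343208 = 0.28540464 / 19.03343208 = 0.015
  phi_hat_2 = [gamma(0) gamma(2) - gamma(1)^2] / det = [(4.3637)(1.2581) - (0.0919)^2] / 19.03343208 = 5.48152536 / 19.03343208 = 0.288
So phi_hat = [0.0150, 0.2880].
Therefore phi_hat_2 = 0.2880.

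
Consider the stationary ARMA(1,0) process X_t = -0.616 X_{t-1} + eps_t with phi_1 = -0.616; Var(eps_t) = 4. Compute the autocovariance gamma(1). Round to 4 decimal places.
\gamma(1) = -3.9707

Multiply the model equation by X_{t-k} and take expectations. With theta_0 = psi_0 = 1 and psi_j the MA(infinity) weights, this gives
  gamma(k) - sum_i phi_i gamma(k-i) = c_k,
  c_k = sigma^2 * sum_{j=k..q} theta_j psi_{j-k}   (c_k = 0 for k > q),
using gamma(-m) = gamma(m).
Pure AR (q = 0): c_0 = sigma^2 = 4, c_k = 0 for k >= 1.
Equations for k = 0 and k = 1 (AR order 1):
  gamma(0) = phi_1 gamma(1) + c_0
  gamma(1) = phi_1 gamma(0) + c_1
Substituting the second into the first: gamma(0) (1 - phi_1^2) = c_0 + phi_1 c_1, so
  gamma(0) = c_0 / (1 - phi_1^2) = 4 / (1 - (-0.616)^2) = 4 / 0.620544 = 6.445957.
  gamma(1) = phi_1 gamma(0) = (-0.616)(6.445957) = -3.97071.
Therefore gamma(1) = -3.9707 (to 4 decimal places).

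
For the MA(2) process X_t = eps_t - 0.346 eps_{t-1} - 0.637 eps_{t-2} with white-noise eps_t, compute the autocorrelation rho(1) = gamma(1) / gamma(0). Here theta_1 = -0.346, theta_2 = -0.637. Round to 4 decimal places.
\rho(1) = -0.0823

For an MA(q) process with theta_0 = 1, the autocovariance is
  gamma(k) = sigma^2 * sum_{i=0..q-k} theta_i * theta_{i+k},
and rho(k) = gamma(k) / gamma(0). Sigma^2 cancels.
  numerator   = (1)*(-0.346) + (-0.346)*(-0.637) = -0.125598.
  denominator = (1)^2 + (-0.346)^2 + (-0.637)^2 = 1.525485.
  rho(1) = -0.125598 / 1.525485 = -0.0823.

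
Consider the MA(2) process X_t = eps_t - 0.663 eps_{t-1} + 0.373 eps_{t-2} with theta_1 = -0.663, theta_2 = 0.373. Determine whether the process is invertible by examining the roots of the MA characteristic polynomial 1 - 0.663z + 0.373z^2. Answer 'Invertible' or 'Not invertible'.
\text{Invertible}

The MA(q) characteristic polynomial is P(z) = 1 - 0.663z + 0.373z^2.
Invertibility requires all roots to lie outside the unit circle, i.e. |z| > 1 for every root.
Set 1 + (-0.663) z + (0.373) z^2 = 0, i.e. a z^2 + b z + c = 0 with a = 0.373, b = -0.663, c = 1.
Discriminant D = b^2 - 4ac = (-0.663)^2 - 4*(0.373)*1 = 0.439569 - (1.492) = -1.052431.
D < 0, so the roots are the complex-conjugate pair z = (-b +/- i sqrt(-D)) / (2a) = 0.8887 +/- 1.3752i.
For a conjugate pair |z|^2 = z * conj(z) = (product of roots) = c/a = 1/(0.373) = 2.680965, so |z| = sqrt(2.680965) = 1.6374 for both roots.
Moduli of all roots: 1.6374, 1.6374.
All moduli strictly greater than 1? Yes.
Verdict: Invertible.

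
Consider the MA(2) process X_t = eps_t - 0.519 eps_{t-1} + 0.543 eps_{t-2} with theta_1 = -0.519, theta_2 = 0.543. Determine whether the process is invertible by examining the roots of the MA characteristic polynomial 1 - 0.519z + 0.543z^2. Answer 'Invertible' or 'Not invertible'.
\text{Invertible}

The MA(q) characteristic polynomial is P(z) = 1 - 0.519z + 0.543z^2.
Invertibility requires all roots to lie outside the unit circle, i.e. |z| > 1 for every root.
Set 1 + (-0.519) z + (0.543) z^2 = 0, i.e. a z^2 + b z + c = 0 with a = 0.543, b = -0.519, c = 1.
Discriminant D = b^2 - 4ac = (-0.519)^2 - 4*(0.543)*1 = 0.269361 - (2.172) = -1.902639.
D < 0, so the roots are the complex-conjugate pair z = (-b +/- i sqrt(-D)) / (2a) = 0.4779 +/- 1.2701i.
For a conjugate pair |z|^2 = z * conj(z) = (product of roots) = c/a = 1/(0.543) = 1.841621, so |z| = sqrt(1.841621) = 1.3571 for both roots.
Moduli of all roots: 1.3571, 1.3571.
All moduli strictly greater than 1? Yes.
Verdict: Invertible.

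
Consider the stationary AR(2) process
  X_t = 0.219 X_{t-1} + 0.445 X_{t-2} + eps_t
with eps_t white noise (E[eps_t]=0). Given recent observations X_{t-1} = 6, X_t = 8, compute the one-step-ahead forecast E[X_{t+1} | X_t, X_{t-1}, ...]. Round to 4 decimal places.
E[X_{t+1} \mid \mathcal F_t] = 4.4220

For an AR(p) model X_t = c + sum_i phi_i X_{t-i} + eps_t, the
one-step-ahead conditional mean is
  E[X_{t+1} | X_t, ...] = c + sum_i phi_i X_{t+1-i}.
Substitute known values:
  E[X_{t+1} | ...] = (0.219) * (8) + (0.445) * (6)
                   = 4.4220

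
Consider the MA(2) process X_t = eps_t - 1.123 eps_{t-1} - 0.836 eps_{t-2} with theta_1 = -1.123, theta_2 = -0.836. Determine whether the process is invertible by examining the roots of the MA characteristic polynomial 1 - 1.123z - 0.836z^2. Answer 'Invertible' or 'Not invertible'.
\text{Not invertible}

The MA(q) characteristic polynomial is P(z) = 1 - 1.123z - 0.836z^2.
Invertibility requires all roots to lie outside the unit circle, i.e. |z| > 1 for every root.
Set 1 + (-1.123) z + (-0.836) z^2 = 0, i.e. a z^2 + b z + c = 0 with a = -0.836, b = -1.123, c = 1.
Discriminant D = b^2 - 4ac = (-1.123)^2 - 4*(-0.836)*1 = 1.261129 - (-3.344) = 4.605129.
D >= 0, so the roots are real: z = (-b +/- sqrt(D)) / (2a) = (1.123 +/- 2.145956) / (-1.672).
  z_1 = (1.123 + 2.145956) / (-1.672) = -1.9551,   |z_1| = 1.9551.
  z_2 = (1.123 - 2.145956) / (-1.672) = 0.6118,   |z_2| = 0.6118.
Moduli of all roots: 1.9551, 0.6118.
All moduli strictly greater than 1? No.
Verdict: Not invertible.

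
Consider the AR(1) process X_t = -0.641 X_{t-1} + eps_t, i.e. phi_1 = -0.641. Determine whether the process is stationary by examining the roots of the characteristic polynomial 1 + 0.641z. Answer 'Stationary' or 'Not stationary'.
\text{Stationary}

The AR(p) characteristic polynomial is P(z) = 1 + 0.641z.
Stationarity requires all roots to lie outside the unit circle, i.e. |z| > 1 for every root.
This is linear in z: 1 + (0.641) z = 0  =>  z = -1/(0.641) = -1.560062,  |z| = 1.560062.
Moduli of all roots: 1.5601.
All moduli strictly greater than 1? Yes.
Verdict: Stationary.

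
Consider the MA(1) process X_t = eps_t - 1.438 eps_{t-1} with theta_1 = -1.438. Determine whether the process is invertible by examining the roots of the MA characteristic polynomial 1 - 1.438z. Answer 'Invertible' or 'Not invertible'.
\text{Not invertible}

The MA(q) characteristic polynomial is P(z) = 1 - 1.438z.
Invertibility requires all roots to lie outside the unit circle, i.e. |z| > 1 for every root.
This is linear in z: 1 + (-1.438) z = 0  =>  z = -1/(-1.438) = 0.69541,  |z| = 0.69541.
Moduli of all roots: 0.6954.
All moduli strictly greater than 1? No.
Verdict: Not invertible.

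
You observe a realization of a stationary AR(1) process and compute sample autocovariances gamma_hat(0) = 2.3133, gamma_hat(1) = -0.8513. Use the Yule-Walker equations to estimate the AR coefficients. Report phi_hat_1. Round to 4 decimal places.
\hat\phi_{1} = -0.3680

The Yule-Walker equations for an AR(p) process read, in matrix form,
  Gamma_p phi = r_p,   with   (Gamma_p)_{ij} = gamma(|i - j|),
                       (r_p)_i = gamma(i),   i,j = 1..p.
Substitute the sample gammas (Toeplitz matrix and right-hand side of size 1):
  Gamma_p = [[2.3133]]
  r_p     = [-0.8513]
With p = 1 this is the single equation gamma(0) phi_1 = gamma(1):
  phi_hat_1 = gamma(1) / gamma(0) = -0.8513 / 2.3133 = -0.3680.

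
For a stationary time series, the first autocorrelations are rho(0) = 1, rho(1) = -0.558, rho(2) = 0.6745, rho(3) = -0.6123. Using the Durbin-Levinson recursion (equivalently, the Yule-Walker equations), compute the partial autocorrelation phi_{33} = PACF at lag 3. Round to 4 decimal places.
\phi_{33} = -0.2819

The PACF at lag k is phi_{kk}, the last component of the solution
to the Yule-Walker system G_k phi = r_k where
  (G_k)_{ij} = rho(|i - j|), (r_k)_i = rho(i), i,j = 1..k.
Equivalently, Durbin-Levinson gives phi_{kk} iteratively:
  phi_{11} = rho(1)
  phi_{kk} = [rho(k) - sum_{j=1..k-1} phi_{k-1,j} rho(k-j)]
            / [1 - sum_{j=1..k-1} phi_{k-1,j} rho(j)],
  phi_{k,j} = phi_{k-1,j} - phi_{kk} phi_{k-1,k-j},  j = 1..k-1.
Step k = 1:
  phi_11 = rho(1) = -0.558.
Step k = 2:
  phi_22 = [rho(2) - phi_11 rho(1)] / [1 - phi_11 rho(1)] = [0.6745 - (-0.558)(-0.558)] / [1 - (-0.558)(-0.558)]
         = 0.363136 / 0.688636 = 0.527326.
  Update: phi_21 = phi_11 - phi_22 phi_11 = -0.558 - (0.527326)(-0.558) = -0.263752.
Step k = 3:
  phi_33 = [rho(3) - phi_21 rho(2) - phi_22 rho(1)] / [1 - phi_21 rho(1) - phi_22 rho(2)]
    numerator   = -0.6123 - (-0.263752)(0.6745) - (0.527326)(-0.558) = -0.14015122
    denominator = 1 - (-0.263752)(-0.558) - (0.527326)(0.6745) = 0.49714477
  phi_33 = -0.14015122 / 0.49714477 = -0.2819.
Therefore phi_{33} = -0.2819.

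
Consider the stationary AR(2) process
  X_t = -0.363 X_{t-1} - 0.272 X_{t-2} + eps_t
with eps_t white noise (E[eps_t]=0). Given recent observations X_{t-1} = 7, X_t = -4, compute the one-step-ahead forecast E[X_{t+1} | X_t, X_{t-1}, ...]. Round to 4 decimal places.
E[X_{t+1} \mid \mathcal F_t] = -0.4520

For an AR(p) model X_t = c + sum_i phi_i X_{t-i} + eps_t, the
one-step-ahead conditional mean is
  E[X_{t+1} | X_t, ...] = c + sum_i phi_i X_{t+1-i}.
Substitute known values:
  E[X_{t+1} | ...] = (-0.363) * (-4) + (-0.272) * (7)
                   = -0.4520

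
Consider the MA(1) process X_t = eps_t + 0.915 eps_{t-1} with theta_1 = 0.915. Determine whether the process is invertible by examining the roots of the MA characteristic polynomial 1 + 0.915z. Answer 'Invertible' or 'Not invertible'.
\text{Invertible}

The MA(q) characteristic polynomial is P(z) = 1 + 0.915z.
Invertibility requires all roots to lie outside the unit circle, i.e. |z| > 1 for every root.
This is linear in z: 1 + (0.915) z = 0  =>  z = -1/(0.915) = -1.092896,  |z| = 1.092896.
Moduli of all roots: 1.0929.
All moduli strictly greater than 1? Yes.
Verdict: Invertible.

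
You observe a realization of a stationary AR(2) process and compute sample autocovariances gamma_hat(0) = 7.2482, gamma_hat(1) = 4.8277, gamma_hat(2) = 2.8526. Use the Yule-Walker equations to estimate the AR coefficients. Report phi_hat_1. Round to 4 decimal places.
\hat\phi_{1} = 0.7260

The Yule-Walker equations for an AR(p) process read, in matrix form,
  Gamma_p phi = r_p,   with   (Gamma_p)_{ij} = gamma(|i - j|),
                       (r_p)_i = gamma(i),   i,j = 1..p.
Substitute the sample gammas (Toeplitz matrix and right-hand side of size 2):
  Gamma_p = [[7.2482, 4.8277], [4.8277, 7.2482]]
  r_p     = [4.8277, 2.8526]
Written out:
  7.2482 phi_1 + 4.8277 phi_2 = 4.8277
  4.8277 phi_1 + 7.2482 phi_2 = 2.8526
Solve by Cramer's rule:
  det = gamma(0)^2 - gamma(1)^2 = (7.2482)^2 - (4.8277)^2 = 52.53640324 - 23.30668729 = 29.22971595
  phi_hat_1 = [gamma(1) gamma(0) - gamma(1) gamma(2)] / det = [(4.8277)(7.2482) - (4.8277)(2.8526)] / 29.22971595 = 21.22063812 / 29.22971595 = 0.726
  phi_hat_2 = [gamma(0) gamma(2) - gamma(1)^2] / det = [(7.2482)(2.8526) - (4.8277)^2] / 29.22971595 = -2.63047197 / 29.22971595 = -0.09
So phi_hat = [0.7260, -0.0900].
Therefore phi_hat_1 = 0.7260.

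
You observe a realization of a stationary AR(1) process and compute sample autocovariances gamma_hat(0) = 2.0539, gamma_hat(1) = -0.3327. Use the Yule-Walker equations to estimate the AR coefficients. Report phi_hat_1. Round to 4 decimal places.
\hat\phi_{1} = -0.1620

The Yule-Walker equations for an AR(p) process read, in matrix form,
  Gamma_p phi = r_p,   with   (Gamma_p)_{ij} = gamma(|i - j|),
                       (r_p)_i = gamma(i),   i,j = 1..p.
Substitute the sample gammas (Toeplitz matrix and right-hand side of size 1):
  Gamma_p = [[2.0539]]
  r_p     = [-0.3327]
With p = 1 this is the single equation gamma(0) phi_1 = gamma(1):
  phi_hat_1 = gamma(1) / gamma(0) = -0.3327 / 2.0539 = -0.1620.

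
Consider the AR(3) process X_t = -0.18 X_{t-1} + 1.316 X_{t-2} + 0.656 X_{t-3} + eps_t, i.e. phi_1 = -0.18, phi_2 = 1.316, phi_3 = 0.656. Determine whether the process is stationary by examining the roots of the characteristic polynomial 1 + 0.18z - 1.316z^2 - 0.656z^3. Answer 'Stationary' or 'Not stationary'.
\text{Not stationary}

The AR(p) characteristic polynomial is P(z) = 1 + 0.18z - 1.316z^2 - 0.656z^3.
Stationarity requires all roots to lie outside the unit circle, i.e. |z| > 1 for every root.
Degree 3: look for a simple real root z0 first, then factor out (1 - z/z0) and solve the remaining quadratic.
Testing z0 = -1.25: P(-1.25) = 1 + (0.18)(-1.25) + (-1.316)(-1.25)^2 + (-0.656)(-1.25)^3
  = 1 + (-0.225) + (-2.05625) + (1.28125) = 0.  So z_0 = -1.25 is a root, |z_0| = 1.25.
Divide out the factor (1 + 0.8 z) = (1 - z/z0) (since 1/z0 = -0.8):
  P(z) = (1 + 0.8 z)(1 + (-0.62) z + (-0.82) z^2)
  [check: z-coef -0.62 - (-0.8) = 0.18; z^2-coef -0.82 - (-0.8)(-0.62) = -1.316; z^3-coef -(-0.8)(-0.82) = -0.656.]
Remaining roots from the quadratic factor 1 + (-0.62) z + (-0.82) z^2:
  Set 1 + (-0.62) z + (-0.82) z^2 = 0, i.e. a z^2 + b z + c = 0 with a = -0.82, b = -0.62, c = 1.
  Discriminant D = b^2 - 4ac = (-0.62)^2 - 4*(-0.82)*1 = 0.3844 - (-3.28) = 3.6644.
  D >= 0, so the roots are real: z = (-b +/- sqrt(D)) / (2a) = (0.62 +/- 1.914262) / (-1.64).
    z_1 = (0.62 + 1.914262) / (-1.64) = -1.5453,   |z_1| = 1.5453.
    z_2 = (0.62 - 1.914262) / (-1.64) = 0.7892,   |z_2| = 0.7892.
Moduli of all roots: 1.2500, 1.5453, 0.7892.
All moduli strictly greater than 1? No.
Verdict: Not stationary.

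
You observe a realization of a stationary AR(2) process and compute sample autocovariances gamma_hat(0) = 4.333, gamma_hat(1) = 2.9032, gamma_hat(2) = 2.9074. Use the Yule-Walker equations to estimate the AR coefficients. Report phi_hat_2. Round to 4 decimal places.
\hat\phi_{2} = 0.4030

The Yule-Walker equations for an AR(p) process read, in matrix form,
  Gamma_p phi = r_p,   with   (Gamma_p)_{ij} = gamma(|i - j|),
                       (r_p)_i = gamma(i),   i,j = 1..p.
Substitute the sample gammas (Toeplitz matrix and right-hand side of size 2):
  Gamma_p = [[4.333, 2.9032], [2.9032, 4.333]]
  r_p     = [2.9032, 2.9074]
Written out:
  4.333 phi_1 + 2.9032 phi_2 = 2.9032
  2.9032 phi_1 + 4.333 phi_2 = 2.9074
Solve by Cramer's rule:
  det = gamma(0)^2 - gamma(1)^2 = (4.333)^2 - (2.9032)^2 = 18.774889 - 8.42857024 = 10.34631876
  phi_hat_1 = [gamma(1) gamma(0) - gamma(1) gamma(2)] / det = [(2.9032)(4.333) - (2.9032)(2.9074)] / 10.34631876 = 4.13880192 / 10.34631876 = 0.4
  phi_hat_2 = [gamma(0) gamma(2) - gamma(1)^2] / det = [(4.333)(2.9074) - (2.9032)^2] / 10.34631876 = 4.16919396 / 10.34631876 = 0.403
So phi_hat = [0.4000, 0.4030].
Therefore phi_hat_2 = 0.4030.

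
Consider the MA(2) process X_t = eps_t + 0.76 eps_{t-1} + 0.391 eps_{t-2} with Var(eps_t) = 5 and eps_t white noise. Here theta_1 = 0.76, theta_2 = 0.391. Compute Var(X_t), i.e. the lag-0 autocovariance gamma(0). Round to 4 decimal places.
\gamma(0) = 8.6524

For an MA(q) process X_t = eps_t + sum_i theta_i eps_{t-i} with
Var(eps_t) = sigma^2, the variance is
  gamma(0) = sigma^2 * (1 + sum_i theta_i^2).
  sum_i theta_i^2 = (0.76)^2 + (0.391)^2 = 0.5776 + 0.152881 = 0.730481.
  gamma(0) = 5 * (1 + 0.730481) = 5 * 1.730481 = 8.652405, which rounds to 8.6524.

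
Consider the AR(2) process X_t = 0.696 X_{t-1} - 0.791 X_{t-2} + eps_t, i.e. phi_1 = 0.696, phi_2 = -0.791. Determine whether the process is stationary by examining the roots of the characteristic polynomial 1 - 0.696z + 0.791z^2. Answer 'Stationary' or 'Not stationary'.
\text{Stationary}

The AR(p) characteristic polynomial is P(z) = 1 - 0.696z + 0.791z^2.
Stationarity requires all roots to lie outside the unit circle, i.e. |z| > 1 for every root.
Set 1 + (-0.696) z + (0.791) z^2 = 0, i.e. a z^2 + b z + c = 0 with a = 0.791, b = -0.696, c = 1.
Discriminant D = b^2 - 4ac = (-0.696)^2 - 4*(0.791)*1 = 0.484416 - (3.164) = -2.679584.
D < 0, so the roots are the complex-conjugate pair z = (-b +/- i sqrt(-D)) / (2a) = 0.4399 +/- 1.0347i.
For a conjugate pair |z|^2 = z * conj(z) = (product of roots) = c/a = 1/(0.791) = 1.264223, so |z| = sqrt(1.264223) = 1.1244 for both roots.
Moduli of all roots: 1.1244, 1.1244.
All moduli strictly greater than 1? Yes.
Verdict: Stationary.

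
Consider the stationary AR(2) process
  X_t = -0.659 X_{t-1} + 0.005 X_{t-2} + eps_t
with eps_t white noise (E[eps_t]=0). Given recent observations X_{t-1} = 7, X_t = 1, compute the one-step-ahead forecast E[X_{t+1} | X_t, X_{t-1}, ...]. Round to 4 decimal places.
E[X_{t+1} \mid \mathcal F_t] = -0.6240

For an AR(p) model X_t = c + sum_i phi_i X_{t-i} + eps_t, the
one-step-ahead conditional mean is
  E[X_{t+1} | X_t, ...] = c + sum_i phi_i X_{t+1-i}.
Substitute known values:
  E[X_{t+1} | ...] = (-0.659) * (1) + (0.005) * (7)
                   = -0.6240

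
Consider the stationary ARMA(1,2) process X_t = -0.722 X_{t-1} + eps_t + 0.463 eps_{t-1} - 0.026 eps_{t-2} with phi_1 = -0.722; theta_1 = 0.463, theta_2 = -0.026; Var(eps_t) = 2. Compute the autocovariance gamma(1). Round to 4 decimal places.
\gamma(1) = -0.6796

Multiply the model equation by X_{t-k} and take expectations. With theta_0 = psi_0 = 1 and psi_j the MA(infinity) weights, this gives
  gamma(k) - sum_i phi_i gamma(k-i) = c_k,
  c_k = sigma^2 * sum_{j=k..q} theta_j psi_{j-k}   (c_k = 0 for k > q),
using gamma(-m) = gamma(m).
psi-weights needed (psi_j = theta_j + sum_i phi_i psi_{j-i}):
  psi_1 = theta_1 + phi_1 = 0.463 + (-0.722) = -0.259
  psi_2 = theta_2 + phi_1 psi_1 = -0.026 + (-0.722)(-0.259) = 0.160998
Right-hand sides:
  c_0 = sigma^2 (1 + theta_1 psi_1 + theta_2 psi_2) = 2 * (1 + (0.463)(-0.259) + (-0.026)(0.160998)) = 2 * 0.875897 = 1.751794
  c_1 = sigma^2 (theta_1 + theta_2 psi_1) = 2 * (0.463 + (-0.026)(-0.259)) = 0.939468
  c_2 = sigma^2 theta_2 = 2 * (-0.026) = -0.052
Equations for k = 0 and k = 1 (AR order 1):
  gamma(0) = phi_1 gamma(1) + c_0
  gamma(1) = phi_1 gamma(0) + c_1
Substituting the second into the first: gamma(0) (1 - phi_1^2) = c_0 + phi_1 c_1, so
  gamma(0) = (c_0 + phi_1 c_1) / (1 - phi_1^2) = (1.751794 + (-0.722)(0.939468)) / (1 - (-0.722)^2) = 1.073498 / 0.478716 = 2.242453.
  gamma(1) = phi_1 gamma(0) + c_1 = (-0.722)(2.242453) + (0.939468) = -0.679583.
Therefore gamma(1) = -0.6796 (to 4 decimal places).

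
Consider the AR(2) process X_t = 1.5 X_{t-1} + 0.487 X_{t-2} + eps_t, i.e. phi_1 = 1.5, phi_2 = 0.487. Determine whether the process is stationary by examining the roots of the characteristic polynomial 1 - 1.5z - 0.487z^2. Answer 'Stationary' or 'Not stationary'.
\text{Not stationary}

The AR(p) characteristic polynomial is P(z) = 1 - 1.5z - 0.487z^2.
Stationarity requires all roots to lie outside the unit circle, i.e. |z| > 1 for every root.
Set 1 + (-1.5) z + (-0.487) z^2 = 0, i.e. a z^2 + b z + c = 0 with a = -0.487, b = -1.5, c = 1.
Discriminant D = b^2 - 4ac = (-1.5)^2 - 4*(-0.487)*1 = 2.25 - (-1.948) = 4.198.
D >= 0, so the roots are real: z = (-b +/- sqrt(D)) / (2a) = (1.5 +/- 2.048902) / (-0.974).
  z_1 = (1.5 + 2.048902) / (-0.974) = -3.6436,   |z_1| = 3.6436.
  z_2 = (1.5 - 2.048902) / (-0.974) = 0.5636,   |z_2| = 0.5636.
Moduli of all roots: 3.6436, 0.5636.
All moduli strictly greater than 1? No.
Verdict: Not stationary.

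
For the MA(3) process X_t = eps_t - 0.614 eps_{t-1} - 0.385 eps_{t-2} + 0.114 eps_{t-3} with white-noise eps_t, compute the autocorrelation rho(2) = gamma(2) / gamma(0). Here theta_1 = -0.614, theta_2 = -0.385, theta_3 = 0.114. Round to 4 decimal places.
\rho(2) = -0.2958

For an MA(q) process with theta_0 = 1, the autocovariance is
  gamma(k) = sigma^2 * sum_{i=0..q-k} theta_i * theta_{i+k},
and rho(k) = gamma(k) / gamma(0). Sigma^2 cancels.
  numerator   = (1)*(-0.385) + (-0.614)*(0.114) = -0.454996.
  denominator = (1)^2 + (-0.614)^2 + (-0.385)^2 + (0.114)^2 = 1.538217.
  rho(2) = -0.454996 / 1.538217 = -0.2958.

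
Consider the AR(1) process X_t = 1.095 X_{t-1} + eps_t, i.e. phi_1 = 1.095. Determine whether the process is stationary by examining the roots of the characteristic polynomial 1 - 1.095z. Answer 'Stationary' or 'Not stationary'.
\text{Not stationary}

The AR(p) characteristic polynomial is P(z) = 1 - 1.095z.
Stationarity requires all roots to lie outside the unit circle, i.e. |z| > 1 for every root.
This is linear in z: 1 + (-1.095) z = 0  =>  z = -1/(-1.095) = 0.913242,  |z| = 0.913242.
Moduli of all roots: 0.9132.
All moduli strictly greater than 1? No.
Verdict: Not stationary.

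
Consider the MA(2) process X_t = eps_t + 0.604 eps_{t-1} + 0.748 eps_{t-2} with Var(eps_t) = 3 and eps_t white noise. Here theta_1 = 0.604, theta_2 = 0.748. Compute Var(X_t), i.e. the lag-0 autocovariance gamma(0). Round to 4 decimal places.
\gamma(0) = 5.7730

For an MA(q) process X_t = eps_t + sum_i theta_i eps_{t-i} with
Var(eps_t) = sigma^2, the variance is
  gamma(0) = sigma^2 * (1 + sum_i theta_i^2).
  sum_i theta_i^2 = (0.604)^2 + (0.748)^2 = 0.364816 + 0.559504 = 0.92432.
  gamma(0) = 3 * (1 + 0.92432) = 3 * 1.92432 = 5.77296, which rounds to 5.7730.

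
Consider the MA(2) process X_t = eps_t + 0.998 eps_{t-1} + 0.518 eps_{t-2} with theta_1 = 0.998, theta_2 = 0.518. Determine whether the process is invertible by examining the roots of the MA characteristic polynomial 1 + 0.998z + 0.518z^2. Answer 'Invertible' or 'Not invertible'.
\text{Invertible}

The MA(q) characteristic polynomial is P(z) = 1 + 0.998z + 0.518z^2.
Invertibility requires all roots to lie outside the unit circle, i.e. |z| > 1 for every root.
Set 1 + (0.998) z + (0.518) z^2 = 0, i.e. a z^2 + b z + c = 0 with a = 0.518, b = 0.998, c = 1.
Discriminant D = b^2 - 4ac = (0.998)^2 - 4*(0.518)*1 = 0.996004 - (2.072) = -1.075996.
D < 0, so the roots are the complex-conjugate pair z = (-b +/- i sqrt(-D)) / (2a) = -0.9633 +/- 1.0013i.
For a conjugate pair |z|^2 = z * conj(z) = (product of roots) = c/a = 1/(0.518) = 1.930502, so |z| = sqrt(1.930502) = 1.3894 for both roots.
Moduli of all roots: 1.3894, 1.3894.
All moduli strictly greater than 1? Yes.
Verdict: Invertible.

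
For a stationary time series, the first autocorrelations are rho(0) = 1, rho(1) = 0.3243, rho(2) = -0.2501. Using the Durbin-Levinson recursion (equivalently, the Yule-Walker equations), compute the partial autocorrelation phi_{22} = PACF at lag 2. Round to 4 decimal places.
\phi_{22} = -0.3970

The PACF at lag k is phi_{kk}, the last component of the solution
to the Yule-Walker system G_k phi = r_k where
  (G_k)_{ij} = rho(|i - j|), (r_k)_i = rho(i), i,j = 1..k.
Equivalently, Durbin-Levinson gives phi_{kk} iteratively:
  phi_{11} = rho(1)
  phi_{kk} = [rho(k) - sum_{j=1..k-1} phi_{k-1,j} rho(k-j)]
            / [1 - sum_{j=1..k-1} phi_{k-1,j} rho(j)],
  phi_{k,j} = phi_{k-1,j} - phi_{kk} phi_{k-1,k-j},  j = 1..k-1.
Step k = 1:
  phi_11 = rho(1) = 0.3243.
Step k = 2:
  phi_22 = [rho(2) - phi_11 rho(1)] / [1 - phi_11 rho(1)] = [-0.2501 - (0.3243)(0.3243)] / [1 - (0.3243)(0.3243)]
         = -0.35527049 / 0.89482951 = -0.397.
Therefore phi_{22} = -0.3970.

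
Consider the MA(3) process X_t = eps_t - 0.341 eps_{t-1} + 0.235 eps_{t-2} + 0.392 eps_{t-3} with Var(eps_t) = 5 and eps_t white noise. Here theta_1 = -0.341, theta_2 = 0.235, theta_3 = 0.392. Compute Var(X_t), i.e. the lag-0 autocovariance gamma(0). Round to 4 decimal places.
\gamma(0) = 6.6259

For an MA(q) process X_t = eps_t + sum_i theta_i eps_{t-i} with
Var(eps_t) = sigma^2, the variance is
  gamma(0) = sigma^2 * (1 + sum_i theta_i^2).
  sum_i theta_i^2 = (-0.341)^2 + (0.235)^2 + (0.392)^2 = 0.116281 + 0.055225 + 0.153664 = 0.32517.
  gamma(0) = 5 * (1 + 0.32517) = 5 * 1.32517 = 6.62585, which rounds to 6.6259.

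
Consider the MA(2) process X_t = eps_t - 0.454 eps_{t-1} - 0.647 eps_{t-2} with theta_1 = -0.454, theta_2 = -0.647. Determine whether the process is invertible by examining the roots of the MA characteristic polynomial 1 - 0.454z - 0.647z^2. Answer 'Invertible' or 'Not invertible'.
\text{Not invertible}

The MA(q) characteristic polynomial is P(z) = 1 - 0.454z - 0.647z^2.
Invertibility requires all roots to lie outside the unit circle, i.e. |z| > 1 for every root.
Set 1 + (-0.454) z + (-0.647) z^2 = 0, i.e. a z^2 + b z + c = 0 with a = -0.647, b = -0.454, c = 1.
Discriminant D = b^2 - 4ac = (-0.454)^2 - 4*(-0.647)*1 = 0.206116 - (-2.588) = 2.794116.
D >= 0, so the roots are real: z = (-b +/- sqrt(D)) / (2a) = (0.454 +/- 1.671561) / (-1.294).
  z_1 = (0.454 + 1.671561) / (-1.294) = -1.6426,   |z_1| = 1.6426.
  z_2 = (0.454 - 1.671561) / (-1.294) = 0.9409,   |z_2| = 0.9409.
Moduli of all roots: 1.6426, 0.9409.
All moduli strictly greater than 1? No.
Verdict: Not invertible.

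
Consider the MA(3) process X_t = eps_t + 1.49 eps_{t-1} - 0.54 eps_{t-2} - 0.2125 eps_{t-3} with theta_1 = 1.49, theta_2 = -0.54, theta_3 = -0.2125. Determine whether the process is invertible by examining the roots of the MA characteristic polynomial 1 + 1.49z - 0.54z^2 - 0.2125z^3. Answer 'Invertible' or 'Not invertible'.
\text{Not invertible}

The MA(q) characteristic polynomial is P(z) = 1 + 1.49z - 0.54z^2 - 0.2125z^3.
Invertibility requires all roots to lie outside the unit circle, i.e. |z| > 1 for every root.
Degree 3: look for a simple real root z0 first, then factor out (1 - z/z0) and solve the remaining quadratic.
Testing z0 = -4: P(-4) = 1 + (1.49)(-4) + (-0.54)(-4)^2 + (-0.2125)(-4)^3
  = 1 + (-5.96) + (-8.64) + (13.6) = 0.  So z_0 = -4 is a root, |z_0| = 4.
Divide out the factor (1 + 0.25 z) = (1 - z/z0) (since 1/z0 = -0.25):
  P(z) = (1 + 0.25 z)(1 + (1.24) z + (-0.85) z^2)
  [check: z-coef 1.24 - (-0.25) = 1.49; z^2-coef -0.85 - (-0.25)(1.24) = -0.54; z^3-coef -(-0.25)(-0.85) = -0.2125.]
Remaining roots from the quadratic factor 1 + (1.24) z + (-0.85) z^2:
  Set 1 + (1.24) z + (-0.85) z^2 = 0, i.e. a z^2 + b z + c = 0 with a = -0.85, b = 1.24, c = 1.
  Discriminant D = b^2 - 4ac = (1.24)^2 - 4*(-0.85)*1 = 1.5376 - (-3.4) = 4.9376.
  D >= 0, so the roots are real: z = (-b +/- sqrt(D)) / (2a) = (-1.24 +/- 2.222071) / (-1.7).
    z_1 = (-1.24 + 2.222071) / (-1.7) = -0.5777,   |z_1| = 0.5777.
    z_2 = (-1.24 - 2.222071) / (-1.7) = 2.0365,   |z_2| = 2.0365.
Moduli of all roots: 4.0000, 0.5777, 2.0365.
All moduli strictly greater than 1? No.
Verdict: Not invertible.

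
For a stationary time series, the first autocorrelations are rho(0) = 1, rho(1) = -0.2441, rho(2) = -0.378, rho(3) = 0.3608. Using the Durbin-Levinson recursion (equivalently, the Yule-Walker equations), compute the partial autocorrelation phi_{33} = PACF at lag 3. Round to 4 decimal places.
\phi_{33} = 0.1520

The PACF at lag k is phi_{kk}, the last component of the solution
to the Yule-Walker system G_k phi = r_k where
  (G_k)_{ij} = rho(|i - j|), (r_k)_i = rho(i), i,j = 1..k.
Equivalently, Durbin-Levinson gives phi_{kk} iteratively:
  phi_{11} = rho(1)
  phi_{kk} = [rho(k) - sum_{j=1..k-1} phi_{k-1,j} rho(k-j)]
            / [1 - sum_{j=1..k-1} phi_{k-1,j} rho(j)],
  phi_{k,j} = phi_{k-1,j} - phi_{kk} phi_{k-1,k-j},  j = 1..k-1.
Step k = 1:
  phi_11 = rho(1) = -0.2441.
Step k = 2:
  phi_22 = [rho(2) - phi_11 rho(1)] / [1 - phi_11 rho(1)] = [-0.378 - (-0.2441)(-0.2441)] / [1 - (-0.2441)(-0.2441)]
         = -0.43758481 / 0.94041519 = -0.46531.
  Update: phi_21 = phi_11 - phi_22 phi_11 = -0.2441 - (-0.46531)(-0.2441) = -0.357682.
Step k = 3:
  phi_33 = [rho(3) - phi_21 rho(2) - phi_22 rho(1)] / [1 - phi_21 rho(1) - phi_22 rho(2)]
    numerator   = 0.3608 - (-0.357682)(-0.378) - (-0.46531)(-0.2441) = 0.11201389
    denominator = 1 - (-0.357682)(-0.2441) - (-0.46531)(-0.378) = 0.7368025
  phi_33 = 0.11201389 / 0.7368025 = 0.152.
Therefore phi_{33} = 0.1520.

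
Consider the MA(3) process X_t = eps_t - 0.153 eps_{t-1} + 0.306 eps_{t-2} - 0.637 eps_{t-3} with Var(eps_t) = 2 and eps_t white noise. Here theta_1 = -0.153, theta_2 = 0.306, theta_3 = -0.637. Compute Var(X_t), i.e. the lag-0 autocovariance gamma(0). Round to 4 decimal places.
\gamma(0) = 3.0456

For an MA(q) process X_t = eps_t + sum_i theta_i eps_{t-i} with
Var(eps_t) = sigma^2, the variance is
  gamma(0) = sigma^2 * (1 + sum_i theta_i^2).
  sum_i theta_i^2 = (-0.153)^2 + (0.306)^2 + (-0.637)^2 = 0.023409 + 0.093636 + 0.405769 = 0.522814.
  gamma(0) = 2 * (1 + 0.522814) = 2 * 1.522814 = 3.045628, which rounds to 3.0456.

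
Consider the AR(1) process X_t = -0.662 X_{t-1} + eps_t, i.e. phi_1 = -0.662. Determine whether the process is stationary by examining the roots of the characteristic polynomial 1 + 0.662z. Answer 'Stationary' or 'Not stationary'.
\text{Stationary}

The AR(p) characteristic polynomial is P(z) = 1 + 0.662z.
Stationarity requires all roots to lie outside the unit circle, i.e. |z| > 1 for every root.
This is linear in z: 1 + (0.662) z = 0  =>  z = -1/(0.662) = -1.510574,  |z| = 1.510574.
Moduli of all roots: 1.5106.
All moduli strictly greater than 1? Yes.
Verdict: Stationary.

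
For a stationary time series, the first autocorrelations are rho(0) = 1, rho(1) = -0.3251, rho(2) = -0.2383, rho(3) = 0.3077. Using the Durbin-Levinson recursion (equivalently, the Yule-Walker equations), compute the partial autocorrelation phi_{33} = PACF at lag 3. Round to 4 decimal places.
\phi_{33} = 0.0989

The PACF at lag k is phi_{kk}, the last component of the solution
to the Yule-Walker system G_k phi = r_k where
  (G_k)_{ij} = rho(|i - j|), (r_k)_i = rho(i), i,j = 1..k.
Equivalently, Durbin-Levinson gives phi_{kk} iteratively:
  phi_{11} = rho(1)
  phi_{kk} = [rho(k) - sum_{j=1..k-1} phi_{k-1,j} rho(k-j)]
            / [1 - sum_{j=1..k-1} phi_{k-1,j} rho(j)],
  phi_{k,j} = phi_{k-1,j} - phi_{kk} phi_{k-1,k-j},  j = 1..k-1.
Step k = 1:
  phi_11 = rho(1) = -0.3251.
Step k = 2:
  phi_22 = [rho(2) - phi_11 rho(1)] / [1 - phi_11 rho(1)] = [-0.2383 - (-0.3251)(-0.3251)] / [1 - (-0.3251)(-0.3251)]
         = -0.34399001 / 0.89430999 = -0.384643.
  Update: phi_21 = phi_11 - phi_22 phi_11 = -0.3251 - (-0.384643)(-0.3251) = -0.450147.
Step k = 3:
  phi_33 = [rho(3) - phi_21 rho(2) - phi_22 rho(1)] / [1 - phi_21 rho(1) - phi_22 rho(2)]
    numerator   = 0.3077 - (-0.450147)(-0.2383) - (-0.384643)(-0.3251) = 0.07538246
    denominator = 1 - (-0.450147)(-0.3251) - (-0.384643)(-0.2383) = 0.76199667
  phi_33 = 0.07538246 / 0.76199667 = 0.0989.
Therefore phi_{33} = 0.0989.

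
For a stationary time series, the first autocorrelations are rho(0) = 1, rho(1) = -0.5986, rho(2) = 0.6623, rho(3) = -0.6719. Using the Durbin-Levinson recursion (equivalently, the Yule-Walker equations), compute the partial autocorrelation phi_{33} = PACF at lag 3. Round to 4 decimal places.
\phi_{33} = -0.3610

The PACF at lag k is phi_{kk}, the last component of the solution
to the Yule-Walker system G_k phi = r_k where
  (G_k)_{ij} = rho(|i - j|), (r_k)_i = rho(i), i,j = 1..k.
Equivalently, Durbin-Levinson gives phi_{kk} iteratively:
  phi_{11} = rho(1)
  phi_{kk} = [rho(k) - sum_{j=1..k-1} phi_{k-1,j} rho(k-j)]
            / [1 - sum_{j=1..k-1} phi_{k-1,j} rho(j)],
  phi_{k,j} = phi_{k-1,j} - phi_{kk} phi_{k-1,k-j},  j = 1..k-1.
Step k = 1:
  phi_11 = rho(1) = -0.5986.
Step k = 2:
  phi_22 = [rho(2) - phi_11 rho(1)] / [1 - phi_11 rho(1)] = [0.6623 - (-0.5986)(-0.5986)] / [1 - (-0.5986)(-0.5986)]
         = 0.30397804 / 0.64167804 = 0.473724.
  Update: phi_21 = phi_11 - phi_22 phi_11 = -0.5986 - (0.473724)(-0.5986) = -0.315029.
Step k = 3:
  phi_33 = [rho(3) - phi_21 rho(2) - phi_22 rho(1)] / [1 - phi_21 rho(1) - phi_22 rho(2)]
    numerator   = -0.6719 - (-0.315029)(0.6623) - (0.473724)(-0.5986) = -0.17968531
    denominator = 1 - (-0.315029)(-0.5986) - (0.473724)(0.6623) = 0.49767646
  phi_33 = -0.17968531 / 0.49767646 = -0.361.
Therefore phi_{33} = -0.3610.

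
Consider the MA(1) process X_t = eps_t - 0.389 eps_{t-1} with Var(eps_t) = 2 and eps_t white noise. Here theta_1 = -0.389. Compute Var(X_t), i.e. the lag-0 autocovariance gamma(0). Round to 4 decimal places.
\gamma(0) = 2.3026

For an MA(q) process X_t = eps_t + sum_i theta_i eps_{t-i} with
Var(eps_t) = sigma^2, the variance is
  gamma(0) = sigma^2 * (1 + sum_i theta_i^2).
  sum_i theta_i^2 = (-0.389)^2 = 0.151321.
  gamma(0) = 2 * (1 + 0.151321) = 2 * 1.151321 = 2.302642, which rounds to 2.3026.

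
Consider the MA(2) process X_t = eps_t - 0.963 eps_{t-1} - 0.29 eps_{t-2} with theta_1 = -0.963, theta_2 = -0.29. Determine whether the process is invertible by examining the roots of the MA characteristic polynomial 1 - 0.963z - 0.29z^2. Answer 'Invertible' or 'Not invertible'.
\text{Not invertible}

The MA(q) characteristic polynomial is P(z) = 1 - 0.963z - 0.29z^2.
Invertibility requires all roots to lie outside the unit circle, i.e. |z| > 1 for every root.
Set 1 + (-0.963) z + (-0.29) z^2 = 0, i.e. a z^2 + b z + c = 0 with a = -0.29, b = -0.963, c = 1.
Discriminant D = b^2 - 4ac = (-0.963)^2 - 4*(-0.29)*1 = 0.927369 - (-1.16) = 2.087369.
D >= 0, so the roots are real: z = (-b +/- sqrt(D)) / (2a) = (0.963 +/- 1.444773) / (-0.58).
  z_1 = (0.963 + 1.444773) / (-0.58) = -4.1513,   |z_1| = 4.1513.
  z_2 = (0.963 - 1.444773) / (-0.58) = 0.8306,   |z_2| = 0.8306.
Moduli of all roots: 4.1513, 0.8306.
All moduli strictly greater than 1? No.
Verdict: Not invertible.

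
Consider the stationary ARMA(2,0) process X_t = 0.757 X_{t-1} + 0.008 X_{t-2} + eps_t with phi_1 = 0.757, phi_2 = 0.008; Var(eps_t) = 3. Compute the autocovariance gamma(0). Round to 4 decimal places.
\gamma(0) = 7.1831

Multiply the model equation by X_{t-k} and take expectations. With theta_0 = psi_0 = 1 and psi_j the MA(infinity) weights, this gives
  gamma(k) - sum_i phi_i gamma(k-i) = c_k,
  c_k = sigma^2 * sum_{j=k..q} theta_j psi_{j-k}   (c_k = 0 for k > q),
using gamma(-m) = gamma(m).
Pure AR (q = 0): c_0 = sigma^2 = 3, c_k = 0 for k >= 1.
Equations for k = 0, 1, 2 (AR order 2, c_2 = 0):
  (E0) gamma(0) = phi_1 gamma(1) + phi_2 gamma(2) + c_0
  (E1) gamma(1) = phi_1 gamma(0) + phi_2 gamma(1) + c_1
  (E2) gamma(2) = phi_1 gamma(1) + phi_2 gamma(0)
From (E1): gamma(1) = A gamma(0) + B with
  A = phi_1 / (1 - phi_2) = 0.757 / 0.992 = 0.763105,   B = c_1 / (1 - phi_2) = 0 / 0.992 = 0.
Insert (E2) into (E0): gamma(0) (1 - phi_2^2) = phi_1 (1 + phi_2) gamma(1) + c_0.
  phi_1 (1 + phi_2) = (0.757)(1.008) = 0.763056,   1 - phi_2^2 = 0.999936.
Replace gamma(1) by A gamma(0) + B and collect gamma(0):
  gamma(0) [0.999936 - (0.763056)(0.763105)] = c_0 = 3
  gamma(0) * 0.417644 = 3
  gamma(0) = 3 / 0.417644 = 7.183146.
Therefore gamma(0) = 7.1831 (to 4 decimal places).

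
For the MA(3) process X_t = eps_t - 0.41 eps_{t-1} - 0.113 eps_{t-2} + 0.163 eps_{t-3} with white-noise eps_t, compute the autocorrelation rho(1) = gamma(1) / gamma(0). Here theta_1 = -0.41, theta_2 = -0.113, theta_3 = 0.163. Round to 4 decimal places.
\rho(1) = -0.3164

For an MA(q) process with theta_0 = 1, the autocovariance is
  gamma(k) = sigma^2 * sum_{i=0..q-k} theta_i * theta_{i+k},
and rho(k) = gamma(k) / gamma(0). Sigma^2 cancels.
  numerator   = (1)*(-0.41) + (-0.41)*(-0.113) + (-0.113)*(0.163) = -0.382089.
  denominator = (1)^2 + (-0.41)^2 + (-0.113)^2 + (0.163)^2 = 1.207438.
  rho(1) = -0.382089 / 1.207438 = -0.3164.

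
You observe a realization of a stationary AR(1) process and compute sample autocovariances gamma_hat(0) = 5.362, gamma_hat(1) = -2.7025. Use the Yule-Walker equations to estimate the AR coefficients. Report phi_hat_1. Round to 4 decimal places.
\hat\phi_{1} = -0.5040

The Yule-Walker equations for an AR(p) process read, in matrix form,
  Gamma_p phi = r_p,   with   (Gamma_p)_{ij} = gamma(|i - j|),
                       (r_p)_i = gamma(i),   i,j = 1..p.
Substitute the sample gammas (Toeplitz matrix and right-hand side of size 1):
  Gamma_p = [[5.362]]
  r_p     = [-2.7025]
With p = 1 this is the single equation gamma(0) phi_1 = gamma(1):
  phi_hat_1 = gamma(1) / gamma(0) = -2.7025 / 5.362 = -0.5040.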